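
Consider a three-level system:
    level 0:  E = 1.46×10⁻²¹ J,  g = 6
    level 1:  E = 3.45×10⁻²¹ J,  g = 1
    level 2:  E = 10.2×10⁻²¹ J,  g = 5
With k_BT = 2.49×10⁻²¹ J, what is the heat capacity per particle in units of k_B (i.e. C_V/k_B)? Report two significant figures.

0.30

Eᵢ/kT = 0.5863, 1.386, 4.096.
Z = Σ gᵢe^(−Eᵢ/kT) = 6·e^(−0.5863) + 1·e^(−1.386) + 5·e^(−4.096) = 3.338 + 0.2501 + 0.08320 = 3.671.
⟨E⟩ = 1.794, ⟨E²⟩ = 5.107.
C_V/k_B = (⟨E²⟩ − ⟨E⟩²)/(kT)² = (5.107 − 3.218)/6.200 = 0.30.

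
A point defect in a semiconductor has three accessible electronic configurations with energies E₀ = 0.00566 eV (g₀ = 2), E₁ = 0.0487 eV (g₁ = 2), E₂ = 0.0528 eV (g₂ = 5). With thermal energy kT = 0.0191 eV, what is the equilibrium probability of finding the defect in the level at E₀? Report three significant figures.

Eᵢ/kT = 0.29634, 2.5497, 2.7644.
Z = Σ gᵢe^(−Eᵢ/kT) = 2·e^(−0.29634) + 2·e^(−2.5497) + 5·e^(−2.7644) = 1.4871 + 0.15621 + 0.31507 = 1.9584.
P₀ = g₀ e^(−E₀/kT) / Z = 1.4871/1.9584 = 0.759.

0.759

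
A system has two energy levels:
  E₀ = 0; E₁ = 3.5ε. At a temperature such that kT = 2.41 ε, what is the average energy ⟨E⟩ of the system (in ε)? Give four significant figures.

0.6638 ε

Eᵢ/kT = 0, 1.45228.
Z = Σ e^(−Eᵢ/kT) = e^(−0) + e^(−1.45228) = 1.00000 + 0.234036 = 1.23404.
⟨E⟩ = Σ Eᵢ e^(−Eᵢ/kT) / Z = (0·1.00000 + 3.5·0.234036) / 1.23404 = 0.6638 ε.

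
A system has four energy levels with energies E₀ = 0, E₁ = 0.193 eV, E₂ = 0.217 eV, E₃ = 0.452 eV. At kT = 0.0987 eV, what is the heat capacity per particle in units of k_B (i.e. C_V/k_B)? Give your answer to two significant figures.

0.82

Eᵢ/kT = 0, 1.955, 2.199, 4.580.
Z = Σ e^(−Eᵢ/kT) = e^(−0) + e^(−1.955) + e^(−2.199) + e^(−4.580) = 1.000 + 0.1416 + 0.1109 + 0.01025 = 1.263.
⟨E⟩ = 0.04436 eV, ⟨E²⟩ = 0.009969 eV².
C_V/k_B = (⟨E²⟩ − ⟨E⟩²)/(kT)² = (0.009969 − 0.001968)/0.009742 = 0.82.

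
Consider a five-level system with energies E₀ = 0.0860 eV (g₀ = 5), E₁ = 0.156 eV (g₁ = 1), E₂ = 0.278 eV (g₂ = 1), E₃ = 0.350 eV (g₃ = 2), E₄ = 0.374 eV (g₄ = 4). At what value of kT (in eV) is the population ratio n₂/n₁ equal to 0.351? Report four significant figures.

0.1165 eV

n₂/n₁ = (g₂/g₁) exp[−(E₂−E₁)/kT] = 0.351.
⇒ (E₂−E₁)/kT = ln((1/1)/0.351) = ln(2.84900) = 1.04697.
kT = 0.122 eV / 1.04697 = 0.1165 eV.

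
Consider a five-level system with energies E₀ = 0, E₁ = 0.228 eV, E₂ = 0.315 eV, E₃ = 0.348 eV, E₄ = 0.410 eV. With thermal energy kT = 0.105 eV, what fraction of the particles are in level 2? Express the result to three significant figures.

Eᵢ/kT = 0, 2.1714, 3.0000, 3.3143, 3.9048.
Z = Σ e^(−Eᵢ/kT) = e^(−0) + e^(−2.1714) + e^(−3.0000) + e^(−3.3143) + e^(−3.9048) = 1.0000 + 0.11402 + 0.049787 + 0.036359 + 0.020145 = 1.2203.
P₂ = e^(−E₂/kT) / Z = 0.049787/1.2203 = 0.0408.

0.0408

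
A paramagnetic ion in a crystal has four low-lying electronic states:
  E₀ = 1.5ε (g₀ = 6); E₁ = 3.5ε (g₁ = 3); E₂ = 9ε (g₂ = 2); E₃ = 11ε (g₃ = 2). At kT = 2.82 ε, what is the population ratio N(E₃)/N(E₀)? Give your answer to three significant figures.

0.0115

n₃/n₀ = (g₃/g₀) exp[−(E₃−E₀)/kT] = (2/6) × exp(−(9.5ε)/(2.82ε)) = (2/6) × exp(-3.3688) = 0.0115.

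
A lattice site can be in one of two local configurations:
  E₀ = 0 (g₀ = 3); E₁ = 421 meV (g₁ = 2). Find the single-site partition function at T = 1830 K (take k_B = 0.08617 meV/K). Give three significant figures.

Z = 3.14

k_BT = 0.08617 × 1830 K = 157.69 meV.
Eᵢ/kT = 0, 2.6698.
Z = Σ gᵢe^(−Eᵢ/kT) = 3·e^(−0) + 2·e^(−2.6698) = 3.0000 + 0.13853 = 3.1385.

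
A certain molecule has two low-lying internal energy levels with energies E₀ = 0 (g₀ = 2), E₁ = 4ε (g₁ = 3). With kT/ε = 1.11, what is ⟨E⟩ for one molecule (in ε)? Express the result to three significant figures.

Eᵢ/kT = 0, 3.6036.
Z = Σ gᵢe^(−Eᵢ/kT) = 2·e^(−0) + 3·e^(−3.6036) = 2.0000 + 0.081677 = 2.0817.
⟨E⟩ = Σ Eᵢ gᵢe^(−Eᵢ/kT) / Z = (0·2.0000 + 4·0.081677) / 2.0817 = 0.157 ε.

0.157 ε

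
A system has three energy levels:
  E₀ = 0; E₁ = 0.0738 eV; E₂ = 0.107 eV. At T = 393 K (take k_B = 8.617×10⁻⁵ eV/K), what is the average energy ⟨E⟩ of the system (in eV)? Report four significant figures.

k_BT = 8.617×10⁻⁵ × 393 K = 0.0338648 eV.
Eᵢ/kT = 0, 2.17925, 3.15962.
Z = Σ e^(−Eᵢ/kT) = e^(−0) + e^(−2.17925) + e^(−3.15962) = 1.00000 + 0.113126 + 0.0424419 = 1.15557.
⟨E⟩ = Σ Eᵢ e^(−Eᵢ/kT) / Z = (0·1.00000 + 0.0738·0.113126 + 0.107·0.0424419) / 1.15557 = 0.01115 eV.

0.01115 eV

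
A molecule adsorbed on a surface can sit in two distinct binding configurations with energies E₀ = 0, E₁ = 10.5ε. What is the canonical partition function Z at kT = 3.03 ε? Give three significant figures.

Z = 1.03

Eᵢ/kT = 0, 3.4653.
Z = Σ e^(−Eᵢ/kT) = e^(−0) + e^(−3.4653) = 1.0000 + 0.031264 = 1.0313.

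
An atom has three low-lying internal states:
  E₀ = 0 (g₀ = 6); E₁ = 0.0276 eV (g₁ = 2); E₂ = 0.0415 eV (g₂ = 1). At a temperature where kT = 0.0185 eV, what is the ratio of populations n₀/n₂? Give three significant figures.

n₀/n₂ = (g₀/g₂) exp[−(E₀−E₂)/kT] = (6/1) × exp(−(-0.0415 eV)/(0.0185 eV)) = (6/1) × exp(2.2432) = 56.5.

56.5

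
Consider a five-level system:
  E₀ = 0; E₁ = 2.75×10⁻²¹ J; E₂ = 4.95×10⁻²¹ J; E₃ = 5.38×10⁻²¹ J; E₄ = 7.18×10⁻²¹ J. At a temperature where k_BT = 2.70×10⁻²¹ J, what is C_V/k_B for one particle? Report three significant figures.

0.708

Eᵢ/kT = 0, 1.0185, 1.8333, 1.9926, 2.6593.
Z = Σ e^(−Eᵢ/kT) = e^(−0) + e^(−1.0185) + e^(−1.8333) + e^(−1.9926) + e^(−2.6593) = 1.0000 + 0.36114 + 0.15989 + 0.13634 + 0.069997 = 1.7274.
⟨E⟩ = 1.7487, ⟨E²⟩ = 8.2225.
C_V/k_B = (⟨E²⟩ − ⟨E⟩²)/(kT)² = (8.2225 − 3.0580)/7.2900 = 0.708.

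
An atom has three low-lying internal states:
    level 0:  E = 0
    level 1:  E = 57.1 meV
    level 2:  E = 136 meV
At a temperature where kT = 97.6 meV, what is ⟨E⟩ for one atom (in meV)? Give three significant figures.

Eᵢ/kT = 0, 0.58504, 1.3934.
Z = Σ e^(−Eᵢ/kT) = e^(−0) + e^(−0.58504) + e^(−1.3934) = 1.0000 + 0.55708 + 0.24823 = 1.8053.
⟨E⟩ = Σ Eᵢ e^(−Eᵢ/kT) / Z = (0·1.0000 + 57.1·0.55708 + 136·0.24823) / 1.8053 = 36.3 meV.

36.3 meV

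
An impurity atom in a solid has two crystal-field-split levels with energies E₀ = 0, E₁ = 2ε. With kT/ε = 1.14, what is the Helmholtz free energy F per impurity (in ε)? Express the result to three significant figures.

-0.182 ε

Eᵢ/kT = 0, 1.7544.
Z = Σ e^(−Eᵢ/kT) = e^(−0) + e^(−1.7544) = 1.0000 + 0.17301 = 1.1730.
F = −kT ln Z = −1.14 × ln(1.1730) = −1.14 × 0.15956 = -0.182 ε.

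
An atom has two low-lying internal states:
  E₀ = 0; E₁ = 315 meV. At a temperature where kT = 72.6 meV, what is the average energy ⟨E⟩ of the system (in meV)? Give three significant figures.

4.06 meV

Eᵢ/kT = 0, 4.3388.
Z = Σ e^(−Eᵢ/kT) = e^(−0) + e^(−4.3388) = 1.0000 + 0.013052 = 1.0131.
⟨E⟩ = Σ Eᵢ e^(−Eᵢ/kT) / Z = (0·1.0000 + 315·0.013052) / 1.0131 = 4.06 meV.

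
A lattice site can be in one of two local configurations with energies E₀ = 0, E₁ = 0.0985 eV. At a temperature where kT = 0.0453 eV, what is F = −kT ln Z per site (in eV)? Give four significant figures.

-0.004877 eV

Eᵢ/kT = 0, 2.17439.
Z = Σ e^(−Eᵢ/kT) = e^(−0) + e^(−2.17439) = 1.00000 + 0.113677 = 1.11368.
F = −kT ln Z = −0.0453 × ln(1.11368) = −0.0453 × 0.107670 = -0.004877 eV.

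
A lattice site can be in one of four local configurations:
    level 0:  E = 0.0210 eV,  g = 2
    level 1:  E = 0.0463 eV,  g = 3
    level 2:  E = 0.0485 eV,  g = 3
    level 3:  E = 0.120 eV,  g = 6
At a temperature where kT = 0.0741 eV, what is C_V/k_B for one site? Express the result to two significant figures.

0.22

Eᵢ/kT = 0.2834, 0.6248, 0.6545, 1.619.
Z = Σ gᵢe^(−Eᵢ/kT) = 2·e^(−0.2834) + 3·e^(−0.6248) + 3·e^(−0.6545) + 6·e^(−1.619) = 1.506 + 1.606 + 1.559 + 1.189 = 5.860.
⟨E⟩ = 0.05534 eV, ⟨E²⟩ = 0.004248 eV².
C_V/k_B = (⟨E²⟩ − ⟨E⟩²)/(kT)² = (0.004248 − 0.003063)/0.005491 = 0.22.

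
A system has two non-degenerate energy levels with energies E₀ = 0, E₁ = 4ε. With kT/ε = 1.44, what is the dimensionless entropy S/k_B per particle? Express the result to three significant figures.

Eᵢ/kT = 0, 2.7778.
Z = Σ e^(−Eᵢ/kT) = e^(−0) + e^(−2.7778) = 1.0000 + 0.062175 = 1.0622.
⟨E⟩ = Σ EᵢPᵢ = 0.23414 ε.
S/k_B = ln Z + ⟨E⟩/kT = ln(1.0622) + 0.23414/1.44 = 0.060342 + 0.16260 = 0.223.

0.223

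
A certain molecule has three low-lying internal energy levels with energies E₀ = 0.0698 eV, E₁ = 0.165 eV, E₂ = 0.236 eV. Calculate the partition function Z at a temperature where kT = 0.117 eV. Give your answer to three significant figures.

Eᵢ/kT = 0.59658, 1.4103, 2.0171.
Z = Σ e^(−Eᵢ/kT) = e^(−0.59658) + e^(−1.4103) + e^(−2.0171) = 0.55069 + 0.24407 + 0.13304 = 0.92780.

Z = 0.928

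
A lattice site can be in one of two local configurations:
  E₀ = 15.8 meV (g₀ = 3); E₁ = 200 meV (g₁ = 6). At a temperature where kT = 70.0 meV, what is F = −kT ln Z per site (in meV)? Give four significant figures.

-70.52 meV

Eᵢ/kT = 0.225714, 2.85714.
Z = Σ gᵢe^(−Eᵢ/kT) = 3·e^(−0.225714) + 6·e^(−2.85714) = 2.39384 + 0.344597 = 2.73844.
F = −kT ln Z = −70.0 × ln(2.73844) = −70.0 × 1.00739 = -70.52 meV.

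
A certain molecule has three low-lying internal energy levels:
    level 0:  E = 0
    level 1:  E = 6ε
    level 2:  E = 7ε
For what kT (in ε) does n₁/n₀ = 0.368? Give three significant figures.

n₁/n₀ = exp[−(E₁−E₀)/kT] = 0.368.
⇒ (E₁−E₀)/kT = ln(1/0.368) = ln(2.7174) = 0.99968.
kT = 6ε / 0.99968 = 6.00 ε.

6.00 ε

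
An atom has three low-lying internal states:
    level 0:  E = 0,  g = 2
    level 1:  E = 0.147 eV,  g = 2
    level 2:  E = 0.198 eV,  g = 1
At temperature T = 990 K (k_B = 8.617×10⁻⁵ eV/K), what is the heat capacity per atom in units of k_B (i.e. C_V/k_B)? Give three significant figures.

k_BT = 8.617×10⁻⁵ × 990 K = 0.085308 eV.
Eᵢ/kT = 0, 1.7232, 2.3210.
Z = Σ gᵢe^(−Eᵢ/kT) = 2·e^(−0) + 2·e^(−1.7232) + 1·e^(−2.3210) = 2.0000 + 0.35699 + 0.098175 = 2.4552.
⟨E⟩ = 0.029291 eV, ⟨E²⟩ = 0.0047096 eV².
C_V/k_B = (⟨E²⟩ − ⟨E⟩²)/(kT)² = (0.0047096 − 0.00085796)/0.0072775 = 0.529.

0.529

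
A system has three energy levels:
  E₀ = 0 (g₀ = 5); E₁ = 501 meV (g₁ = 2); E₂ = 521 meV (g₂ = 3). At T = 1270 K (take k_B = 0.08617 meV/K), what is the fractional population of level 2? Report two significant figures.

0.0051

k_BT = 0.08617 × 1270 K = 109.4 meV.
Eᵢ/kT = 0, 4.580, 4.762.
Z = Σ gᵢe^(−Eᵢ/kT) = 5·e^(−0) + 2·e^(−4.580) + 3·e^(−4.762) = 5.000 + 0.02051 + 0.02565 = 5.046.
P₂ = g₂ e^(−E₂/kT) / Z = 0.02565/5.046 = 0.0051.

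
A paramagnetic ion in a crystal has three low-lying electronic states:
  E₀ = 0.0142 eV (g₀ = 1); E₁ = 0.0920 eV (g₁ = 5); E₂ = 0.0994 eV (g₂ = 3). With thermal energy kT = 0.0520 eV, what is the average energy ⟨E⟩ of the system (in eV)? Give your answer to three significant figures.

0.0648 eV

Eᵢ/kT = 0.27308, 1.7692, 1.9115.
Z = Σ gᵢe^(−Eᵢ/kT) = 1·e^(−0.27308) + 5·e^(−1.7692) + 3·e^(−1.9115) = 0.76103 + 0.85235 + 0.44358 = 2.0570.
⟨E⟩ = Σ Eᵢ gᵢe^(−Eᵢ/kT) / Z = (0.0142·0.76103 + 0.0920·0.85235 + 0.0994·0.44358) / 2.0570 = 0.0648 eV.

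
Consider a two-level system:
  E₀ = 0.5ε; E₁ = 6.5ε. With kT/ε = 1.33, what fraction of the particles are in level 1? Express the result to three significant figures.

0.0109

Eᵢ/kT = 0.37594, 4.8872.
Z = Σ e^(−Eᵢ/kT) = e^(−0.37594) + e^(−4.8872) = 0.68664 + 0.0075425 = 0.69418.
P₁ = e^(−E₁/kT) / Z = 0.0075425/0.69418 = 0.0109.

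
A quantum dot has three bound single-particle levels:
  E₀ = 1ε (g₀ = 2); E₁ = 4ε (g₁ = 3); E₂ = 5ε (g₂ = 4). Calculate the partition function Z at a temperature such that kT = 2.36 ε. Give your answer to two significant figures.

Eᵢ/kT = 0.4237, 1.695, 2.119.
Z = Σ gᵢe^(−Eᵢ/kT) = 2·e^(−0.4237) + 3·e^(−1.695) + 4·e^(−2.119) = 1.309 + 0.5508 + 0.4806 = 2.340.

Z = 2.3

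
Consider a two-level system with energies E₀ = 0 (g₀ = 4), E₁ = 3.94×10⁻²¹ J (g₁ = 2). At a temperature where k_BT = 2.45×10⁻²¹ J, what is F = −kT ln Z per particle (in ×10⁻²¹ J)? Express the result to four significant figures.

-3.630 ×10⁻²¹ J

Eᵢ/kT = 0, 1.60816.
Z = Σ gᵢe^(−Eᵢ/kT) = 4·e^(−0) + 2·e^(−1.60816) = 4.00000 + 0.400511 = 4.40051.
F = −kT ln Z = −2.45 × ln(4.40051) = −2.45 × 1.48172 = -3.630 ×10⁻²¹ J.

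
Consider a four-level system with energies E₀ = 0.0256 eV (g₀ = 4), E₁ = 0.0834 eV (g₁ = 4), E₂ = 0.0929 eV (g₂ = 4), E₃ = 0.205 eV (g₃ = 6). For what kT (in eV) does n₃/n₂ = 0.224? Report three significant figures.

0.0590 eV

n₃/n₂ = (g₃/g₂) exp[−(E₃−E₂)/kT] = 0.224.
⇒ (E₃−E₂)/kT = ln((6/4)/0.224) = ln(6.6964) = 1.9016.
kT = 0.1121 eV / 1.9016 = 0.0590 eV.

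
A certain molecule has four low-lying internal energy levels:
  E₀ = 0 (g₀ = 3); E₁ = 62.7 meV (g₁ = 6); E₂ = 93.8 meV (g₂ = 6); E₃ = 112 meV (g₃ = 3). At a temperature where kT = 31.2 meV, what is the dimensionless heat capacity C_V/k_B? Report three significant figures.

1.22

Eᵢ/kT = 0, 2.0096, 3.0064, 3.5897.
Z = Σ gᵢe^(−Eᵢ/kT) = 3·e^(−0) + 6·e^(−2.0096) + 6·e^(−3.0064) + 3·e^(−3.5897) = 3.0000 + 0.80425 + 0.29682 + 0.082820 = 4.1839.
⟨E⟩ = 20.924 meV, ⟨E²⟩ = 1628.2 meV².
C_V/k_B = (⟨E²⟩ − ⟨E⟩²)/(kT)² = (1628.2 − 437.81)/973.44 = 1.22.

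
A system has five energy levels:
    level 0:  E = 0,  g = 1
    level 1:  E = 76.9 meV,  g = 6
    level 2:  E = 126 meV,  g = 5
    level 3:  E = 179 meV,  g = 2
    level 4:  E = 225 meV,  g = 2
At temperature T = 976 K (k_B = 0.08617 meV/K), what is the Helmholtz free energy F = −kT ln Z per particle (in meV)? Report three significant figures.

-134 meV

k_BT = 0.08617 × 976 K = 84.102 meV.
Eᵢ/kT = 0, 0.91437, 1.4982, 2.1284, 2.6753.
Z = Σ gᵢe^(−Eᵢ/kT) = 1·e^(−0) + 6·e^(−0.91437) + 5·e^(−1.4982) + 2·e^(−2.1284) + 2·e^(−2.6753) = 1.0000 + 2.4046 + 1.1177 + 0.23806 + 0.13777 = 4.8981.
F = −kT ln Z = −84.102 × ln(4.8981) = −84.102 × 1.5888 = -134 meV.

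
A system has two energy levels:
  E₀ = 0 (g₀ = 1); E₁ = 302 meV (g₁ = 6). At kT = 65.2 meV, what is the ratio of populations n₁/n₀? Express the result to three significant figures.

0.0584

n₁/n₀ = (g₁/g₀) exp[−(E₁−E₀)/kT] = (6/1) × exp(−(302 meV)/(65.2 meV)) = (6/1) × exp(-4.6319) = 0.0584.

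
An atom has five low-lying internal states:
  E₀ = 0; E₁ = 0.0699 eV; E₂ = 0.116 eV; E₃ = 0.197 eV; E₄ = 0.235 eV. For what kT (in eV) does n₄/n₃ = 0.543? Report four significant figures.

n₄/n₃ = exp[−(E₄−E₃)/kT] = 0.543.
⇒ (E₄−E₃)/kT = ln(1/0.543) = ln(1.84162) = 0.610646.
kT = 0.038 eV / 0.610646 = 0.06223 eV.

0.06223 eV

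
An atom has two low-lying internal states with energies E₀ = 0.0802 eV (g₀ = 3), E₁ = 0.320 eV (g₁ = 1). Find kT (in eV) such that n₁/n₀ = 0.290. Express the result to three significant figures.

n₁/n₀ = (g₁/g₀) exp[−(E₁−E₀)/kT] = 0.290.
⇒ (E₁−E₀)/kT = ln((1/3)/0.290) = ln(1.1494) = 0.13924.
kT = 0.2398 eV / 0.13924 = 1.72 eV.

1.72 eV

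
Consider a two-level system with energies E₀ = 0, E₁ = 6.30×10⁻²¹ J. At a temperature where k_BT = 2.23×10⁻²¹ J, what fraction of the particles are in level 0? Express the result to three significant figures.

Eᵢ/kT = 0, 2.8251.
Z = Σ e^(−Eᵢ/kT) = e^(−0) + e^(−2.8251) = 1.0000 + 0.059303 = 1.0593.
P₀ = e^(−E₀/kT) / Z = 1.0000/1.0593 = 0.944.

0.944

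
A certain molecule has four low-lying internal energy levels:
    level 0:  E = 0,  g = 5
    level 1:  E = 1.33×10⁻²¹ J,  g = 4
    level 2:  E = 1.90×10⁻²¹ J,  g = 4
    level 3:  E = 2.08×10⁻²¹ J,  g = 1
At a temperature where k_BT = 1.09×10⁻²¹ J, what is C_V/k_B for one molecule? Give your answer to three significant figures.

Eᵢ/kT = 0, 1.2202, 1.7431, 1.9083.
Z = Σ gᵢe^(−Eᵢ/kT) = 5·e^(−0) + 4·e^(−1.2202) + 4·e^(−1.7431) + 1·e^(−1.9083) = 5.0000 + 1.1807 + 0.69991 + 0.14833 = 7.0289.
⟨E⟩ = 0.45650, ⟨E²⟩ = 0.74791.
C_V/k_B = (⟨E²⟩ − ⟨E⟩²)/(kT)² = (0.74791 − 0.20839)/1.1881 = 0.454.

0.454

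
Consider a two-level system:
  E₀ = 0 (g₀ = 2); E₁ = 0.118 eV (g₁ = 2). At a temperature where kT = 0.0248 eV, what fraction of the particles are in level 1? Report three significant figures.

Eᵢ/kT = 0, 4.7581.
Z = Σ gᵢe^(−Eᵢ/kT) = 2·e^(−0) + 2·e^(−4.7581) = 2.0000 + 0.017164 = 2.0172.
P₁ = g₁ e^(−E₁/kT) / Z = 0.017164/2.0172 = 0.00851.

0.00851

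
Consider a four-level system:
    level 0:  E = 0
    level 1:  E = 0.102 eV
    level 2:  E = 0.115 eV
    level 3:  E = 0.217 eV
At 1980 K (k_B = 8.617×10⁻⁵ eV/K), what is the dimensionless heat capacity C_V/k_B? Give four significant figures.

k_BT = 8.617×10⁻⁵ × 1980 K = 0.170617 eV.
Eᵢ/kT = 0, 0.597830, 0.674024, 1.27185.
Z = Σ e^(−Eᵢ/kT) = e^(−0) + e^(−0.597830) + e^(−0.674024) + e^(−1.27185) = 1.00000 + 0.550004 + 0.509654 + 0.280313 = 2.33997.
⟨E⟩ = 0.0750174 eV, ⟨E²⟩ = 0.0109668 eV².
C_V/k_B = (⟨E²⟩ − ⟨E⟩²)/(kT)² = (0.0109668 − 0.00562761)/0.0291102 = 0.1834.

0.1834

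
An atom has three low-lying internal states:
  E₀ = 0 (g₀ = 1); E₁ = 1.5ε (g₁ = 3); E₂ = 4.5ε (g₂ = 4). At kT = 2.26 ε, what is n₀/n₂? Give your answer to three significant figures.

n₀/n₂ = (g₀/g₂) exp[−(E₀−E₂)/kT] = (1/4) × exp(−(-4.5ε)/(2.26ε)) = (1/4) × exp(1.9912) = 1.83.

1.83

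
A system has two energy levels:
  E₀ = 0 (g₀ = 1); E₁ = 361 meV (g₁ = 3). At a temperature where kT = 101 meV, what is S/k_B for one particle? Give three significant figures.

Eᵢ/kT = 0, 3.5743.
Z = Σ gᵢe^(−Eᵢ/kT) = 1·e^(−0) + 3·e^(−3.5743) = 1.0000 + 0.084105 = 1.0841.
⟨E⟩ = Σ EᵢPᵢ = 28.007 meV.
S/k_B = ln Z + ⟨E⟩/kT = ln(1.0841) + 28.007/101 = 0.080750 + 0.27730 = 0.358.

0.358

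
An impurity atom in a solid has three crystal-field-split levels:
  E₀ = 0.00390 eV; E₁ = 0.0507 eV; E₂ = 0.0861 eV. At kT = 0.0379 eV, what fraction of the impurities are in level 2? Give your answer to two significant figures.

Eᵢ/kT = 0.1029, 1.338, 2.272.
Z = Σ e^(−Eᵢ/kT) = e^(−0.1029) + e^(−1.338) + e^(−2.272) = 0.9022 + 0.2624 + 0.1031 = 1.268.
P₂ = e^(−E₂/kT) / Z = 0.1031/1.268 = 0.081.

0.081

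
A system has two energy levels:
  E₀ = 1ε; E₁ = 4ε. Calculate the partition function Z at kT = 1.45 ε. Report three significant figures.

Z = 0.565

Eᵢ/kT = 0.68966, 2.7586.
Z = Σ e^(−Eᵢ/kT) = e^(−0.68966) + e^(−2.7586) = 0.50175 + 0.063380 = 0.56513.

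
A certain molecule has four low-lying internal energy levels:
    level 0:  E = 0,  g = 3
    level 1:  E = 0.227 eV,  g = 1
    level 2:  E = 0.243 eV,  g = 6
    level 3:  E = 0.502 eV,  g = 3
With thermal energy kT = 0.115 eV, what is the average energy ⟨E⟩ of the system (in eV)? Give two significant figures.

0.058 eV

Eᵢ/kT = 0, 1.974, 2.113, 4.365.
Z = Σ gᵢe^(−Eᵢ/kT) = 3·e^(−0) + 1·e^(−1.974) + 6·e^(−2.113) + 3·e^(−4.365) = 3.000 + 0.1389 + 0.7252 + 0.03814 = 3.902.
⟨E⟩ = Σ Eᵢ gᵢe^(−Eᵢ/kT) / Z = (0·3.000 + 0.227·0.1389 + 0.243·0.7252 + 0.502·0.03814) / 3.902 = 0.058 eV.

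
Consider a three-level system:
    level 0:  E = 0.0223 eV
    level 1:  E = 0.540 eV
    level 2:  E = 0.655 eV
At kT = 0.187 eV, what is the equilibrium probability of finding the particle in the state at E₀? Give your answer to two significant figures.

0.91

Eᵢ/kT = 0.1193, 2.888, 3.503.
Z = Σ e^(−Eᵢ/kT) = e^(−0.1193) + e^(−2.888) + e^(−3.503) = 0.8875 + 0.05569 + 0.03011 = 0.9733.
P₀ = e^(−E₀/kT) / Z = 0.8875/0.9733 = 0.91.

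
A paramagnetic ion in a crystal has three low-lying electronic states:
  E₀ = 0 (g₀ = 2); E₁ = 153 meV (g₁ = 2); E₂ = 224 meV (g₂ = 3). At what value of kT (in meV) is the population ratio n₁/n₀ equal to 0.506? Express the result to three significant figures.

225 meV

n₁/n₀ = (g₁/g₀) exp[−(E₁−E₀)/kT] = 0.506.
⇒ (E₁−E₀)/kT = ln((2/2)/0.506) = ln(1.9763) = 0.68123.
kT = 153 meV / 0.68123 = 225 meV.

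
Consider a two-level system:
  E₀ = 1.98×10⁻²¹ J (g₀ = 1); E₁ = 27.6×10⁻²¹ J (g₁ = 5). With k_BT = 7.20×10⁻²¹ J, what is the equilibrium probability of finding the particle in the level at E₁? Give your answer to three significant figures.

Eᵢ/kT = 0.27500, 3.8333.
Z = Σ gᵢe^(−Eᵢ/kT) = 1·e^(−0.27500) + 5·e^(−3.8333) = 0.75957 + 0.10819 = 0.86776.
P₁ = g₁ e^(−E₁/kT) / Z = 0.10819/0.86776 = 0.125.

0.125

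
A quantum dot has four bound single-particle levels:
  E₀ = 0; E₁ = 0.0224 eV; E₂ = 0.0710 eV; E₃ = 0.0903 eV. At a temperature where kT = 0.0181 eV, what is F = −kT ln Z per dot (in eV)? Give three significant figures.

-0.00498 eV

Eᵢ/kT = 0, 1.2376, 3.9227, 4.9890.
Z = Σ e^(−Eᵢ/kT) = e^(−0) + e^(−1.2376) + e^(−3.9227) + e^(−4.9890) = 1.0000 + 0.29008 + 0.019788 + 0.0068125 = 1.3167.
F = −kT ln Z = −0.0181 × ln(1.3167) = −0.0181 × 0.27513 = -0.00498 eV.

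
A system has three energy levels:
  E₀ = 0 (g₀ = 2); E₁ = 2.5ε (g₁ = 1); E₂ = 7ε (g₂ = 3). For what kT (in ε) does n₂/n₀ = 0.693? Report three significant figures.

9.07 ε

n₂/n₀ = (g₂/g₀) exp[−(E₂−E₀)/kT] = 0.693.
⇒ (E₂−E₀)/kT = ln((3/2)/0.693) = ln(2.1645) = 0.77219.
kT = 7ε / 0.77219 = 9.07 ε.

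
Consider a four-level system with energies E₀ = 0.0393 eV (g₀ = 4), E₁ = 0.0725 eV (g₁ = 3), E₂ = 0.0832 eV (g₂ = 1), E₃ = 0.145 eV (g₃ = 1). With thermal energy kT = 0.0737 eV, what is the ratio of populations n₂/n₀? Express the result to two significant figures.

0.14

n₂/n₀ = (g₂/g₀) exp[−(E₂−E₀)/kT] = (1/4) × exp(−(0.0439 eV)/(0.0737 eV)) = (1/4) × exp(-0.5957) = 0.14.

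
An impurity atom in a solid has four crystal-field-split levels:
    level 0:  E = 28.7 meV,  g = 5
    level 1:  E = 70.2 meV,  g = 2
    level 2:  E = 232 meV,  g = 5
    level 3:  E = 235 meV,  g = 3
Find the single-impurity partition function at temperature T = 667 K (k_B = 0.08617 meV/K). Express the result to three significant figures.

Z = 3.76

k_BT = 0.08617 × 667 K = 57.475 meV.
Eᵢ/kT = 0.49935, 1.2214, 4.0365, 4.0887.
Z = Σ gᵢe^(−Eᵢ/kT) = 5·e^(−0.49935) + 2·e^(−1.2214) + 5·e^(−4.0365) + 3·e^(−4.0887) = 3.0346 + 0.58963 + 0.088296 + 0.050283 = 3.7628.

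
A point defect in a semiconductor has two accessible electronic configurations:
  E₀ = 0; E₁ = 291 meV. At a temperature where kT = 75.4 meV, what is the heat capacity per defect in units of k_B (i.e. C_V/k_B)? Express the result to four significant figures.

Eᵢ/kT = 0, 3.85942.
Z = Σ e^(−Eᵢ/kT) = e^(−0) + e^(−3.85942) = 1.00000 + 0.0210802 = 1.02108.
⟨E⟩ = 6.00770 meV, ⟨E²⟩ = 1748.24 meV².
C_V/k_B = (⟨E²⟩ − ⟨E⟩²)/(kT)² = (1748.24 − 36.0925)/5685.16 = 0.3012.

0.3012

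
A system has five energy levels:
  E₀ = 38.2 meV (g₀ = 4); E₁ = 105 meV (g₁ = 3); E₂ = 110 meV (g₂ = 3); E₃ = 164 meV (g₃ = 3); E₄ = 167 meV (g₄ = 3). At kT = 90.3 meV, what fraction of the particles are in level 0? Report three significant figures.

Eᵢ/kT = 0.42303, 1.1628, 1.2182, 1.8162, 1.8494.
Z = Σ gᵢe^(−Eᵢ/kT) = 4·e^(−0.42303) + 3·e^(−1.1628) + 3·e^(−1.2182) + 3·e^(−1.8162) + 3·e^(−1.8494) = 2.6202 + 0.93783 + 0.88729 + 0.48793 + 0.47199 = 5.4052.
P₀ = g₀ e^(−E₀/kT) / Z = 2.6202/5.4052 = 0.485.

0.485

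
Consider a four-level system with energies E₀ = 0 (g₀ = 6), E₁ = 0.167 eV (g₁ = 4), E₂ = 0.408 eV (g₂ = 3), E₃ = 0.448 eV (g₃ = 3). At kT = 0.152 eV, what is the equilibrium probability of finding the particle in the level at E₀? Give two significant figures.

0.78

Eᵢ/kT = 0, 1.099, 2.684, 2.947.
Z = Σ gᵢe^(−Eᵢ/kT) = 6·e^(−0) + 4·e^(−1.099) + 3·e^(−2.684) + 3·e^(−2.947) = 6.000 + 1.333 + 0.2049 + 0.1575 = 7.695.
P₀ = g₀ e^(−E₀/kT) / Z = 6.000/7.695 = 0.78.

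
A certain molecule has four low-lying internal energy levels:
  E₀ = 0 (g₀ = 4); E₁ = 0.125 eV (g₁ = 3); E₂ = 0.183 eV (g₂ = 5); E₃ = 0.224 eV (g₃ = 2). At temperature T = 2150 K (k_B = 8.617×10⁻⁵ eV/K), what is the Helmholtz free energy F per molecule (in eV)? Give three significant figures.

-0.385 eV

k_BT = 8.617×10⁻⁵ × 2150 K = 0.18527 eV.
Eᵢ/kT = 0, 0.67469, 0.98775, 1.2090.
Z = Σ gᵢe^(−Eᵢ/kT) = 4·e^(−0) + 3·e^(−0.67469) + 5·e^(−0.98775) + 2·e^(−1.2090) = 4.0000 + 1.5279 + 1.8621 + 0.59699 = 7.9870.
F = −kT ln Z = −0.18527 × ln(7.9870) = −0.18527 × 2.0778 = -0.385 eV.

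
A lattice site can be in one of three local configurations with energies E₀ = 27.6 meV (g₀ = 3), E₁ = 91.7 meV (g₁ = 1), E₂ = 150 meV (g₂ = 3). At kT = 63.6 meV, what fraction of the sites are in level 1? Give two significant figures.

Eᵢ/kT = 0.4340, 1.442, 2.358.
Z = Σ gᵢe^(−Eᵢ/kT) = 3·e^(−0.4340) + 1·e^(−1.442) + 3·e^(−2.358) = 1.944 + 0.2365 + 0.2838 = 2.464.
P₁ = g₁ e^(−E₁/kT) / Z = 0.2365/2.464 = 0.096.

0.096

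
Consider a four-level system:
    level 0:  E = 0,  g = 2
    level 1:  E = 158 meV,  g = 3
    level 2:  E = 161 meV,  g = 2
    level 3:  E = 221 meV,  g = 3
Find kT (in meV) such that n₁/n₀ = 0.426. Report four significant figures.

n₁/n₀ = (g₁/g₀) exp[−(E₁−E₀)/kT] = 0.426.
⇒ (E₁−E₀)/kT = ln((3/2)/0.426) = ln(3.52113) = 1.25878.
kT = 158 meV / 1.25878 = 125.5 meV.

125.5 meV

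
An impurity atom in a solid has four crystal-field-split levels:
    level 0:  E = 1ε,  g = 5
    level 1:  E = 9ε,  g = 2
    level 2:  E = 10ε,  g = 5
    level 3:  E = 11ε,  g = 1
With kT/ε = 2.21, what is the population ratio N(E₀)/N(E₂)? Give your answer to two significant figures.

59

n₀/n₂ = (g₀/g₂) exp[−(E₀−E₂)/kT] = (5/5) × exp(−(-9ε)/(2.21ε)) = (5/5) × exp(4.072) = 59.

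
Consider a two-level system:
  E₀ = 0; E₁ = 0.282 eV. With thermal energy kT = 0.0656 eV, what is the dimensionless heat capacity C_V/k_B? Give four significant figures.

Eᵢ/kT = 0, 4.29878.
Z = Σ e^(−Eᵢ/kT) = e^(−0) + e^(−4.29878) = 1.00000 + 0.0135851 = 1.01359.
⟨E⟩ = 0.00377963 eV, ⟨E²⟩ = 0.00106586 eV².
C_V/k_B = (⟨E²⟩ − ⟨E⟩²)/(kT)² = (0.00106586 − 0.0000142856)/0.00430336 = 0.2444.

0.2444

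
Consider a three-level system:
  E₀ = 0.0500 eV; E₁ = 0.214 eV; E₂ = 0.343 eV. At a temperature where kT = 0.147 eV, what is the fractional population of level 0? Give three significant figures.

0.683

Eᵢ/kT = 0.34014, 1.4558, 2.3333.
Z = Σ e^(−Eᵢ/kT) = e^(−0.34014) + e^(−1.4558) + e^(−2.3333) = 0.71167 + 0.23321 + 0.096975 = 1.0419.
P₀ = e^(−E₀/kT) / Z = 0.71167/1.0419 = 0.683.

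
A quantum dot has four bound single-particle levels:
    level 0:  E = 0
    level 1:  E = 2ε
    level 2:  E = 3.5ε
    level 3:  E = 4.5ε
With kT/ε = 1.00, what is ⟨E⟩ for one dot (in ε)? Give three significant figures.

Eᵢ/kT = 0, 2.0000, 3.5000, 4.5000.
Z = Σ e^(−Eᵢ/kT) = e^(−0) + e^(−2.0000) + e^(−3.5000) + e^(−4.5000) = 1.0000 + 0.13534 + 0.030197 + 0.011109 = 1.1766.
⟨E⟩ = Σ Eᵢ e^(−Eᵢ/kT) / Z = (0·1.0000 + 2·0.13534 + 3.5·0.030197 + 4.5·0.011109) / 1.1766 = 0.362 ε.

0.362 ε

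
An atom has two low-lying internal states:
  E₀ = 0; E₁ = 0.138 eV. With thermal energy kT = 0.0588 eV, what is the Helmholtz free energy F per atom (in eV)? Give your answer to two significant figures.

-0.0054 eV

Eᵢ/kT = 0, 2.347.
Z = Σ e^(−Eᵢ/kT) = e^(−0) + e^(−2.347) = 1.000 + 0.09566 = 1.096.
F = −kT ln Z = −0.0588 × ln(1.096) = −0.0588 × 0.09167 = -0.0054 eV.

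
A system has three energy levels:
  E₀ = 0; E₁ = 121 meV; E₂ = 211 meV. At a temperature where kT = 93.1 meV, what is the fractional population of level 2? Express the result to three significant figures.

0.0753

Eᵢ/kT = 0, 1.2997, 2.2664.
Z = Σ e^(−Eᵢ/kT) = e^(−0) + e^(−1.2997) + e^(−2.2664) = 1.0000 + 0.27261 + 0.10368 = 1.3763.
P₂ = e^(−E₂/kT) / Z = 0.10368/1.3763 = 0.0753.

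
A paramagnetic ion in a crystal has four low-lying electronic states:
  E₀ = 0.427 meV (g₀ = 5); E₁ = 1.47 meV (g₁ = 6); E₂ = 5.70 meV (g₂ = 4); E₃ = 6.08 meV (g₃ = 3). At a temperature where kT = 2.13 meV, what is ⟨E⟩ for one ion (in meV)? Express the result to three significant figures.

1.16 meV

Eᵢ/kT = 0.20047, 0.69014, 2.6761, 2.8545.
Z = Σ gᵢe^(−Eᵢ/kT) = 5·e^(−0.20047) + 6·e^(−0.69014) + 4·e^(−2.6761) + 3·e^(−2.8545) = 4.0917 + 3.0090 + 0.27532 + 0.17275 = 7.5488.
⟨E⟩ = Σ Eᵢ gᵢe^(−Eᵢ/kT) / Z = (0.427·4.0917 + 1.47·3.0090 + 5.70·0.27532 + 6.08·0.17275) / 7.5488 = 1.16 meV.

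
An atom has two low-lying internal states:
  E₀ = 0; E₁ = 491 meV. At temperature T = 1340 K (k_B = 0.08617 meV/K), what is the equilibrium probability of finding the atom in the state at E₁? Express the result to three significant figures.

0.0140

k_BT = 0.08617 × 1340 K = 115.47 meV.
Eᵢ/kT = 0, 4.2522.
Z = Σ e^(−Eᵢ/kT) = e^(−0) + e^(−4.2522) = 1.0000 + 0.014233 = 1.0142.
P₁ = e^(−E₁/kT) / Z = 0.014233/1.0142 = 0.0140.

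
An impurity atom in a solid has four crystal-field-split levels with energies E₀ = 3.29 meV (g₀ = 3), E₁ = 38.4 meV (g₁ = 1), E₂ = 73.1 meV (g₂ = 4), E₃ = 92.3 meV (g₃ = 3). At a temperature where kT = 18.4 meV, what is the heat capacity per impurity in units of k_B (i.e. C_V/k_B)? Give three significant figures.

Eᵢ/kT = 0.17880, 2.0870, 3.9728, 5.0163.
Z = Σ gᵢe^(−Eᵢ/kT) = 3·e^(−0.17880) + 1·e^(−2.0870) + 4·e^(−3.9728) + 3·e^(−5.0163) = 2.5088 + 0.12406 + 0.075283 + 0.019887 = 2.7280.
⟨E⟩ = 7.4621 meV, ⟨E²⟩ = 286.58 meV².
C_V/k_B = (⟨E²⟩ − ⟨E⟩²)/(kT)² = (286.58 − 55.683)/338.56 = 0.682.

0.682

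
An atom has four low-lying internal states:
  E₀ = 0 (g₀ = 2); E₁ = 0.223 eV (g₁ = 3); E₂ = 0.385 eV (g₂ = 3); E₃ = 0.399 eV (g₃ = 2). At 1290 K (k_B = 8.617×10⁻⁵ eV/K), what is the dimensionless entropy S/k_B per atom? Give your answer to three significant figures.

k_BT = 8.617×10⁻⁵ × 1290 K = 0.11116 eV.
Eᵢ/kT = 0, 2.0061, 3.4635, 3.5894.
Z = Σ gᵢe^(−Eᵢ/kT) = 2·e^(−0) + 3·e^(−2.0061) + 3·e^(−3.4635) + 2·e^(−3.5894) = 2.0000 + 0.40354 + 0.093960 + 0.055230 = 2.5527.
⟨E⟩ = Σ EᵢPᵢ = 0.058056 eV.
S/k_B = ln Z + ⟨E⟩/kT = ln(2.5527) + 0.058056/0.11116 = 0.93715 + 0.52227 = 1.46.

1.46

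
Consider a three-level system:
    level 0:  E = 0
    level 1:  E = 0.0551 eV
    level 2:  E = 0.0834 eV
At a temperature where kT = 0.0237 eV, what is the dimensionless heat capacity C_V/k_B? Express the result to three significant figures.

0.708

Eᵢ/kT = 0, 2.3249, 3.5190.
Z = Σ e^(−Eᵢ/kT) = e^(−0) + e^(−2.3249) + e^(−3.5190) = 1.0000 + 0.097793 + 0.029629 = 1.1274.
⟨E⟩ = 0.0069713 eV, ⟨E²⟩ = 0.00044615 eV².
C_V/k_B = (⟨E²⟩ − ⟨E⟩²)/(kT)² = (0.00044615 − 0.000048599)/0.00056169 = 0.708.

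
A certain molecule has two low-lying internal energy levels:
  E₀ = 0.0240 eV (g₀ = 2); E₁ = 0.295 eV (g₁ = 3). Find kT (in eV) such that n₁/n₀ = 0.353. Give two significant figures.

n₁/n₀ = (g₁/g₀) exp[−(E₁−E₀)/kT] = 0.353.
⇒ (E₁−E₀)/kT = ln((3/2)/0.353) = ln(4.249) = 1.447.
kT = 0.2710 eV / 1.447 = 0.19 eV.

0.19 eV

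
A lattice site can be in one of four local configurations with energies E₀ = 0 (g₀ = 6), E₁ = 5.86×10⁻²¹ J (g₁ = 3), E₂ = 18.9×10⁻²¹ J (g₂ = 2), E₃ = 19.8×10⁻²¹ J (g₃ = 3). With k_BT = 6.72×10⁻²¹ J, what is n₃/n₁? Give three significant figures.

n₃/n₁ = (g₃/g₁) exp[−(E₃−E₁)/kT] = (3/3) × exp(−(13.94 ×10⁻²¹ J)/(6.72 ×10⁻²¹ J)) = (3/3) × exp(-2.0744) = 0.126.

0.126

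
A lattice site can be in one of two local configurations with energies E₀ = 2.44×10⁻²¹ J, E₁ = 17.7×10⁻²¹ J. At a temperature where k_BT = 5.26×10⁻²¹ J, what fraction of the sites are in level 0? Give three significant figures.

0.948

Eᵢ/kT = 0.46388, 3.3650.
Z = Σ e^(−Eᵢ/kT) = e^(−0.46388) + e^(−3.3650) = 0.62884 + 0.034562 = 0.66340.
P₀ = e^(−E₀/kT) / Z = 0.62884/0.66340 = 0.948.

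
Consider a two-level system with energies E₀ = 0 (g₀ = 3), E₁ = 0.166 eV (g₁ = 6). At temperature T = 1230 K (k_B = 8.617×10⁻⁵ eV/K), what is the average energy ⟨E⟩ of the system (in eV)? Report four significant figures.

k_BT = 8.617×10⁻⁵ × 1230 K = 0.105989 eV.
Eᵢ/kT = 0, 1.56620.
Z = Σ gᵢe^(−Eᵢ/kT) = 3·e^(−0) + 6·e^(−1.56620) = 3.00000 + 1.25302 = 4.25302.
⟨E⟩ = Σ Eᵢ gᵢe^(−Eᵢ/kT) / Z = (0·3.00000 + 0.166·1.25302) / 4.25302 = 0.04891 eV.

0.04891 eV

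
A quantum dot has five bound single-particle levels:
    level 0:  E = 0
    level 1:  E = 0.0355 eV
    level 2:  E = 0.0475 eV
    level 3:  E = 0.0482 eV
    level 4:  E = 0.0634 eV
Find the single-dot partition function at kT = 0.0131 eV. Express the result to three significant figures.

Z = 1.13

Eᵢ/kT = 0, 2.7099, 3.6260, 3.6794, 4.8397.
Z = Σ e^(−Eᵢ/kT) = e^(−0) + e^(−2.7099) + e^(−3.6260) + e^(−3.6794) + e^(−4.8397) = 1.0000 + 0.066543 + 0.026622 + 0.025238 + 0.0079094 = 1.1263.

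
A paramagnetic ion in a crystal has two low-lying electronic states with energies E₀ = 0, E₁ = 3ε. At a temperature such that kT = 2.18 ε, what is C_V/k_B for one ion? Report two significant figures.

0.30

Eᵢ/kT = 0, 1.376.
Z = Σ e^(−Eᵢ/kT) = e^(−0) + e^(−1.376) = 1.000 + 0.2526 = 1.253.
⟨E⟩ = 0.6048 ε, ⟨E²⟩ = 1.814 ε².
C_V/k_B = (⟨E²⟩ − ⟨E⟩²)/(kT)² = (1.814 − 0.3658)/4.752 = 0.30.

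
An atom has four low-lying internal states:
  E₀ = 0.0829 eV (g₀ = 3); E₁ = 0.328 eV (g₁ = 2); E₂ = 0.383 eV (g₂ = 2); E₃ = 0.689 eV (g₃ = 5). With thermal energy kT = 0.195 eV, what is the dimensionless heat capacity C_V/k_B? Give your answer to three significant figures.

0.725

Eᵢ/kT = 0.42513, 1.6821, 1.9641, 3.5333.
Z = Σ gᵢe^(−Eᵢ/kT) = 3·e^(−0.42513) + 2·e^(−1.6821) + 2·e^(−1.9641) + 5·e^(−3.5333) = 1.9611 + 0.37197 + 0.28056 + 0.14604 = 2.7597.
⟨E⟩ = 0.17852 eV, ⟨E²⟩ = 0.059419 eV².
C_V/k_B = (⟨E²⟩ − ⟨E⟩²)/(kT)² = (0.059419 − 0.031869)/0.038025 = 0.725.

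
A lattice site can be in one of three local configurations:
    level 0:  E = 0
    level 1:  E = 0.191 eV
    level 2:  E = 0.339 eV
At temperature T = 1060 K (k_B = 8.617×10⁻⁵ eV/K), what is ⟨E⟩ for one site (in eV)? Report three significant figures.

k_BT = 8.617×10⁻⁵ × 1060 K = 0.091340 eV.
Eᵢ/kT = 0, 2.0911, 3.7114.
Z = Σ e^(−Eᵢ/kT) = e^(−0) + e^(−2.0911) + e^(−3.7114) = 1.0000 + 0.12355 + 0.024443 = 1.1480.
⟨E⟩ = Σ Eᵢ e^(−Eᵢ/kT) / Z = (0·1.0000 + 0.191·0.12355 + 0.339·0.024443) / 1.1480 = 0.0278 eV.

0.0278 eV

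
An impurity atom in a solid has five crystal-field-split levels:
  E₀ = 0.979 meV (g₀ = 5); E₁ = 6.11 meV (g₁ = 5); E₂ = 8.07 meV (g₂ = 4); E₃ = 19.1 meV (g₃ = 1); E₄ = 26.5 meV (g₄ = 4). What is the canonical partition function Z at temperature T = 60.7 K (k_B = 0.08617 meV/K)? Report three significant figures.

k_BT = 0.08617 × 60.7 K = 5.2305 meV.
Eᵢ/kT = 0.18717, 1.1681, 1.5429, 3.6517, 5.0664.
Z = Σ gᵢe^(−Eᵢ/kT) = 5·e^(−0.18717) + 5·e^(−1.1681) + 4·e^(−1.5429) + 1·e^(−3.6517) + 4·e^(−5.0664) = 4.1465 + 1.5548 + 0.85504 + 0.025947 + 0.025220 = 6.6075.

Z = 6.61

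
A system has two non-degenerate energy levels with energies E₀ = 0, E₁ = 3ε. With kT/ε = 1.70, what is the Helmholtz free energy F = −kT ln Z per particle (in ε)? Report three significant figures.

-0.269 ε

Eᵢ/kT = 0, 1.7647.
Z = Σ e^(−Eᵢ/kT) = e^(−0) + e^(−1.7647) = 1.0000 + 0.17124 = 1.1712.
F = −kT ln Z = −1.70 × ln(1.1712) = −1.70 × 0.15803 = -0.269 ε.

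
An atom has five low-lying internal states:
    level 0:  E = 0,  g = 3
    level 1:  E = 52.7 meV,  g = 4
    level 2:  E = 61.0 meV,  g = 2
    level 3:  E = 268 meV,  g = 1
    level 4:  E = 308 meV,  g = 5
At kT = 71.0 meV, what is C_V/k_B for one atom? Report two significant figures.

Eᵢ/kT = 0, 0.7423, 0.8592, 3.775, 4.338.
Z = Σ gᵢe^(−Eᵢ/kT) = 3·e^(−0) + 4·e^(−0.7423) + 2·e^(−0.8592) + 1·e^(−3.775) + 5·e^(−4.338) = 3.000 + 1.904 + 0.8470 + 0.02294 + 0.06531 = 5.839.
⟨E⟩ = 30.53 meV, ⟨E²⟩ = 2789 meV².
C_V/k_B = (⟨E²⟩ − ⟨E⟩²)/(kT)² = (2789 − 932.1)/5041 = 0.37.

0.37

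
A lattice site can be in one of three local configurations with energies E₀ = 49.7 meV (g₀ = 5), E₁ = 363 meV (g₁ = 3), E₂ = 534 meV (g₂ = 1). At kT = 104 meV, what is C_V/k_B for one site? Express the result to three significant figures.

Eᵢ/kT = 0.47788, 3.4904, 5.1346.
Z = Σ gᵢe^(−Eᵢ/kT) = 5·e^(−0.47788) + 3·e^(−3.4904) + 1·e^(−5.1346) = 3.1005 + 0.091466 + 0.0058894 = 3.1979.
⟨E⟩ = 59.552 meV, ⟨E²⟩ = 6688.9 meV².
C_V/k_B = (⟨E²⟩ − ⟨E⟩²)/(kT)² = (6688.9 − 3546.4)/10816 = 0.291.

0.291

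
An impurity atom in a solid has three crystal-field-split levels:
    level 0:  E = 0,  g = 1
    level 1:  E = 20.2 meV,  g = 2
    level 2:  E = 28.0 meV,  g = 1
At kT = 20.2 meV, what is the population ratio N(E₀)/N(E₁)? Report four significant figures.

1.359

n₀/n₁ = (g₀/g₁) exp[−(E₀−E₁)/kT] = (1/2) × exp(−(-20.2 meV)/(20.2 meV)) = (1/2) × exp(1.00000) = 1.359.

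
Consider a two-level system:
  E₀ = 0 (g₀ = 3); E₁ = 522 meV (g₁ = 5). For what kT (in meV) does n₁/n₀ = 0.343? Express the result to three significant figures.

330 meV

n₁/n₀ = (g₁/g₀) exp[−(E₁−E₀)/kT] = 0.343.
⇒ (E₁−E₀)/kT = ln((5/3)/0.343) = ln(4.8591) = 1.5809.
kT = 522 meV / 1.5809 = 330 meV.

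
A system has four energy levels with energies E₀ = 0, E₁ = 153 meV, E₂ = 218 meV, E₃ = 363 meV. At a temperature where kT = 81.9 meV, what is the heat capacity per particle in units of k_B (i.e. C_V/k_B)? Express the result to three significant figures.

Eᵢ/kT = 0, 1.8681, 2.6618, 4.4322.
Z = Σ e^(−Eᵢ/kT) = e^(−0) + e^(−1.8681) + e^(−2.6618) + e^(−4.4322) = 1.0000 + 0.15442 + 0.069822 + 0.011888 = 1.2361.
⟨E⟩ = 34.919 meV, ⟨E²⟩ = 6876.1 meV².
C_V/k_B = (⟨E²⟩ − ⟨E⟩²)/(kT)² = (6876.1 − 1219.3)/6707.6 = 0.843.

0.843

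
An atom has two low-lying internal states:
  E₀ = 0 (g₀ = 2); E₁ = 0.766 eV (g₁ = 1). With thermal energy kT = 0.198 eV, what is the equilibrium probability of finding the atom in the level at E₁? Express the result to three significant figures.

0.0103

Eᵢ/kT = 0, 3.8687.
Z = Σ gᵢe^(−Eᵢ/kT) = 2·e^(−0) + 1·e^(−3.8687) = 2.0000 + 0.020886 = 2.0209.
P₁ = g₁ e^(−E₁/kT) / Z = 0.020886/2.0209 = 0.0103.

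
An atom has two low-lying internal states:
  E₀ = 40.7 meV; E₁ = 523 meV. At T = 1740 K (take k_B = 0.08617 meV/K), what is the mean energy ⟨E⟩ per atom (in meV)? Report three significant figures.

59.3 meV

k_BT = 0.08617 × 1740 K = 149.94 meV.
Eᵢ/kT = 0.27144, 3.4881.
Z = Σ e^(−Eᵢ/kT) = e^(−0.27144) + e^(−3.4881) = 0.76228 + 0.030559 = 0.79284.
⟨E⟩ = Σ Eᵢ e^(−Eᵢ/kT) / Z = (40.7·0.76228 + 523·0.030559) / 0.79284 = 59.3 meV.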